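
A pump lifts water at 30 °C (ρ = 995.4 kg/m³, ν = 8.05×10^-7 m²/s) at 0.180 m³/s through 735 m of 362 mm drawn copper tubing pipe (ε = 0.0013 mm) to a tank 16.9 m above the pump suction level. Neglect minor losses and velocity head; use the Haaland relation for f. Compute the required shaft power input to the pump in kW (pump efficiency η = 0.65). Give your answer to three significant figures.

V = 4Q/(πD²) = 1.749 m/s; Re = 7.86×10^5; ε/D = 3.59×10^-6; f = 0.01212
h_f = f(L/D)V²/2g = 3.836 m
Total head H = z + h_f = 16.9 + 3.836 = 20.74 m
P_hyd = ρgQH = 995.4·9.81·0.180·20.74 = 36.45 kW
P_shaft = P_hyd/η = 36.45/0.65 = 56.07 kW

P_shaft ≈ 56.1 kW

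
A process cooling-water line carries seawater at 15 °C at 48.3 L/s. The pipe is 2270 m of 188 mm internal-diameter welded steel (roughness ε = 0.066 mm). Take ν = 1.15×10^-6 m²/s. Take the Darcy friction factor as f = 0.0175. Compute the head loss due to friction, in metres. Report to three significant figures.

V = 4Q/(πD²) = 4·0.0483/(π·0.188²) = 1.740 m/s
h_f = f(L/D)V²/(2g) = 0.01750·(2270/0.188)·1.740²/(2·9.81) = 32.61 m

h_f ≈ 32.6 m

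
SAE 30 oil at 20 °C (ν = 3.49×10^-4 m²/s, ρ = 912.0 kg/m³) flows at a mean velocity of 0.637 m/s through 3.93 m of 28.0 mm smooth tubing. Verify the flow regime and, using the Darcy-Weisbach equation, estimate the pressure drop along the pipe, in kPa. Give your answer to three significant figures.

Δp ≈ 32.5 kPa

Re = VD/ν = 0.637·0.02800/3.49×10^-4 = 51.1 → laminar (Re < 2300)
f = 64/Re = 1.252
h_f = f(L/D)V²/(2g) = 1.252·(3.93/0.02800)·0.637²/(2·9.81) = 3.635 m
Δp = ρg·h_f = 912.0·9.81·3.635 = 32.52 kPa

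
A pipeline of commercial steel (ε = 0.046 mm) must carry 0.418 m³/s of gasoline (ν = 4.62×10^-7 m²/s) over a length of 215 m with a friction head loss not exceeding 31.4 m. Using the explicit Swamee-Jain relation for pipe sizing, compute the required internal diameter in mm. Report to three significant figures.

D ≈ 270 mm

Swamee-Jain (Type III): D = 0.66·[ε^1.25·(LQ²/(gh_f))^4.75 + ν·Q^9.4·(L/(gh_f))^5.2]^0.04
LQ²/(gh_f) = 0.1220; L/(gh_f) = 0.6980
Term 1 = ε^1.25·(…)^4.75 = 1.73×10^-10; Term 2 = ν·Q^9.4·(…)^5.2 = 1.96×10^-11
D = 0.66·(1.73×10^-10 + 1.96×10^-11)^0.04 = 0.2697 m = 270 mm
Check: V = 7.32 m/s, Re = 4.27×10^6, f = 0.01364, h_f = 29.6 m ≈ 31.4 m ✓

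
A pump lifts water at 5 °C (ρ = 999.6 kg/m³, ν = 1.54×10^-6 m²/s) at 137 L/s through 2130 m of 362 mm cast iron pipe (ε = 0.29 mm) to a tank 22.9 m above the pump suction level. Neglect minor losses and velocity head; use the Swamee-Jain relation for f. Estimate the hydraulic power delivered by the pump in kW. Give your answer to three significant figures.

P_hyd ≈ 44.9 kW

V = 4Q/(πD²) = 1.331 m/s; Re = 3.13×10^5; ε/D = 8.01×10^-4; f = 0.01983
h_f = f(L/D)V²/2g = 10.54 m
Total head H = z + h_f = 22.9 + 10.54 = 33.44 m
P_hyd = ρgQH = 999.6·9.81·0.137·33.44 = 44.92 kW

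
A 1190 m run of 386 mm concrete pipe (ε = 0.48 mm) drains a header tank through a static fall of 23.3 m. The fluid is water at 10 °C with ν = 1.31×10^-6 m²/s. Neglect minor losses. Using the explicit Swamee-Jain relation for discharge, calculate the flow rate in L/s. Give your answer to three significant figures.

Q ≈ 311 L/s

Swamee-Jain (Type II): Q = -0.965·√(gD⁵h_f/L)·ln[ε/(3.7D) + √(3.17ν²L/(gD³h_f))]
√(gD⁵h_f/L) = √(9.81·0.386⁵·23.3/1190) = 0.04057
ε/(3.7D) = 3.36×10^-4; √(3.17ν²L/(gD³h_f)) = 2.22×10^-5
Q = -0.965·0.04057·ln(3.583×10^-4) = 0.3106 m³/s
Check: V = 2.65 m/s, Re = 7.82×10^5, f = 0.02115, h_f = 23.4 m ≈ 23.3 m ✓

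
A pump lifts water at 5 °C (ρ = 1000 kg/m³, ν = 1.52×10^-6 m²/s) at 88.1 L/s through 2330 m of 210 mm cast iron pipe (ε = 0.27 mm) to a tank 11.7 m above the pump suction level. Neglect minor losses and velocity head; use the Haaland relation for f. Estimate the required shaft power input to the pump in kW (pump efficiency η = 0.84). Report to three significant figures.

V = 4Q/(πD²) = 2.544 m/s; Re = 3.51×10^5; ε/D = 0.00129; f = 0.02155
h_f = f(L/D)V²/2g = 78.85 m
Total head H = z + h_f = 11.7 + 78.85 = 90.55 m
P_hyd = ρgQH = 1000·9.81·0.0881·90.55 = 78.26 kW
P_shaft = P_hyd/η = 78.26/0.84 = 93.17 kW

P_shaft ≈ 93.2 kW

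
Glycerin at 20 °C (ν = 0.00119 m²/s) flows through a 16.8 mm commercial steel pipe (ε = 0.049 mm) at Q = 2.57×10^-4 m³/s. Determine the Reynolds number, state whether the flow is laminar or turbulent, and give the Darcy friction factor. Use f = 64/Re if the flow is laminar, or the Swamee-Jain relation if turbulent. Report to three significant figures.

V = 4Q/(πD²) = 1.159 m/s
Re = VD/ν = 1.159·0.0168/0.00119 = 16.4
Re < 2300 → laminar → f = 64/Re = 3.910

Re ≈ 16.4; laminar; f = 64/Re ≈ 3.91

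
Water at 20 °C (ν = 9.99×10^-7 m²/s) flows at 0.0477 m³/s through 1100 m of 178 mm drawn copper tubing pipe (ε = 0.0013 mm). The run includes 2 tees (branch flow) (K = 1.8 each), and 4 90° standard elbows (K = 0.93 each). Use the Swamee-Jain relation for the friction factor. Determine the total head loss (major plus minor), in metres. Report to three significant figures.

H_L ≈ 17.7 m

V = 4Q/(πD²) = 1.917 m/s; V²/2g = 0.1873 m
Re = 3.42×10^5, ε/D = 7.30×10^-6 → f = 0.01412 (Swamee-Jain)
Major: h_f = f(L/D)·V²/2g = 0.01412·6180·0.1873 = 16.35 m
Minor: ΣK = 7.32; h_m = ΣK·V²/2g = 1.371 m
Total H_L = 16.35 + 1.371 = 17.72 m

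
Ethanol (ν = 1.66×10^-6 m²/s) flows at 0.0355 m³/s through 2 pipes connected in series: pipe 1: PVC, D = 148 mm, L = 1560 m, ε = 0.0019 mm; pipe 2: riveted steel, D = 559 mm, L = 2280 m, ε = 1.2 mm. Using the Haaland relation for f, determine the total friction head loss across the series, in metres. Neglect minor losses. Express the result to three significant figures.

H ≈ 36.3 m

Pipe 1: V = 2.064 m/s, Re = 1.84×10^5, ε/D = 1.28×10^-5, f = 0.01583, h_1 = f(L/D)V²/2g = 36.21 m
Pipe 2: V = 0.1446 m/s, Re = 4.87×10^4, ε/D = 0.00215, f = 0.02668, h_2 = f(L/D)V²/2g = 0.1161 m
Series → Q common, losses add: H = Σh = 36.32 m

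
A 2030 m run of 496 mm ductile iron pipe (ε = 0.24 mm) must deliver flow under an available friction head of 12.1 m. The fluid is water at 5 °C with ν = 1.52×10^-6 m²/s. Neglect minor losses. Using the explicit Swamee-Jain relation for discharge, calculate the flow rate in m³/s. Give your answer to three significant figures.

Swamee-Jain (Type II): Q = -0.965·√(gD⁵h_f/L)·ln[ε/(3.7D) + √(3.17ν²L/(gD³h_f))]
√(gD⁵h_f/L) = √(9.81·0.496⁵·12.1/2030) = 0.04190
ε/(3.7D) = 1.31×10^-4; √(3.17ν²L/(gD³h_f)) = 3.20×10^-5
Q = -0.965·0.04190·ln(1.628×10^-4) = 0.3527 m³/s
Check: V = 1.83 m/s, Re = 5.96×10^5, f = 0.01753, h_f = 12.2 m ≈ 12.1 m ✓

Q ≈ 0.353 m³/s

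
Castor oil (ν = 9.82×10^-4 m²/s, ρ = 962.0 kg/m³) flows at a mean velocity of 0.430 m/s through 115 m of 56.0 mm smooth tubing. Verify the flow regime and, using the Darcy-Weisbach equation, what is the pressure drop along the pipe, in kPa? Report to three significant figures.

Δp ≈ 477 kPa

Re = VD/ν = 0.430·0.05600/9.82×10^-4 = 24.5 → laminar (Re < 2300)
f = 64/Re = 2.610
h_f = f(L/D)V²/(2g) = 2.610·(115/0.05600)·0.430²/(2·9.81) = 50.51 m
Δp = ρg·h_f = 962.0·9.81·50.51 = 476.7 kPa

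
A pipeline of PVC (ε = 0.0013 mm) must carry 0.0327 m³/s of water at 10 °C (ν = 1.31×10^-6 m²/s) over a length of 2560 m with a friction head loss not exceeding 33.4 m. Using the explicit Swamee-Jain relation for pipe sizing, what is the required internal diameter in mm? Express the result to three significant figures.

Swamee-Jain (Type III): D = 0.66·[ε^1.25·(LQ²/(gh_f))^4.75 + ν·Q^9.4·(L/(gh_f))^5.2]^0.04
LQ²/(gh_f) = 0.008354; L/(gh_f) = 7.813
Term 1 = ε^1.25·(…)^4.75 = 5.91×10^-18; Term 2 = ν·Q^9.4·(…)^5.2 = 6.26×10^-16
D = 0.66·(5.91×10^-18 + 6.26×10^-16)^0.04 = 0.1628 m = 163 mm
Check: V = 1.57 m/s, Re = 1.95×10^5, f = 0.01568, h_f = 31.0 m ≈ 33.4 m ✓

D ≈ 163 mm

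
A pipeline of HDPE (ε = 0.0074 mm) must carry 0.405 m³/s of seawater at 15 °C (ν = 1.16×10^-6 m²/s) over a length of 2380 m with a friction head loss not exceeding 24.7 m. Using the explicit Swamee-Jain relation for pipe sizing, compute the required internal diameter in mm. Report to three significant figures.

D ≈ 439 mm

Swamee-Jain (Type III): D = 0.66·[ε^1.25·(LQ²/(gh_f))^4.75 + ν·Q^9.4·(L/(gh_f))^5.2]^0.04
LQ²/(gh_f) = 1.611; L/(gh_f) = 9.822
Term 1 = ε^1.25·(…)^4.75 = 3.72×10^-6; Term 2 = ν·Q^9.4·(…)^5.2 = 3.42×10^-5
D = 0.66·(3.72×10^-6 + 3.42×10^-5)^0.04 = 0.4392 m = 439 mm
Check: V = 2.67 m/s, Re = 1.01×10^6, f = 0.01199, h_f = 23.7 m ≈ 24.7 m ✓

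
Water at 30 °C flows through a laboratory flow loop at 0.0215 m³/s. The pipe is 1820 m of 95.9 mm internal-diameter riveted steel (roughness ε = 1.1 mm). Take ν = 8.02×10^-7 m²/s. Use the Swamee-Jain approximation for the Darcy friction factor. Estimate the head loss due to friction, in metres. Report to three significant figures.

V = 4Q/(πD²) = 4·0.0215/(π·0.0959²) = 2.977 m/s
Re = VD/ν = 2.977·0.0959/8.02×10^-7 = 3.56×10^5 → turbulent
ε/D = 1.1/95.9 = 0.0115
Swamee-Jain: f = 0.03998
h_f = f(L/D)V²/(2g) = 0.03998·(1820/0.0959)·2.977²/(2·9.81) = 342.6 m

h_f ≈ 343 m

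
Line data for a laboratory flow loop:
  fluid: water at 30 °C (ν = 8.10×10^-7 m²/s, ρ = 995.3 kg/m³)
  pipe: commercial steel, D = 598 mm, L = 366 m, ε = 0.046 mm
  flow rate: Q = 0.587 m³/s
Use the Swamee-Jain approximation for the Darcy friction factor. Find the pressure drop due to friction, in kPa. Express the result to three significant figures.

V = 4Q/(πD²) = 4·0.587/(π·0.598²) = 2.090 m/s
Re = VD/ν = 2.090·0.598/8.10×10^-7 = 1.54×10^6 → turbulent
ε/D = 0.046/598 = 7.69×10^-5
Swamee-Jain: f = 0.01268
h_f = f(L/D)V²/(2g) = 0.01268·(366/0.598)·2.090²/(2·9.81) = 1.728 m
Δp = ρg·h_f = 995.3·9.81·1.728 = 16.87 kPa

Δp ≈ 16.9 kPa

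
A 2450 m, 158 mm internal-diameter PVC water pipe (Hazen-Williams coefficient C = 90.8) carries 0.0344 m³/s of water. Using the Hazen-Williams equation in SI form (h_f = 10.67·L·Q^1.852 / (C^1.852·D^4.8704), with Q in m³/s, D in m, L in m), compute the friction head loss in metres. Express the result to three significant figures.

h_f ≈ 96.3 m

h_f = 10.67·2450·0.0344^1.852 / (90.8^1.852·0.158^4.8704) = 96.28 m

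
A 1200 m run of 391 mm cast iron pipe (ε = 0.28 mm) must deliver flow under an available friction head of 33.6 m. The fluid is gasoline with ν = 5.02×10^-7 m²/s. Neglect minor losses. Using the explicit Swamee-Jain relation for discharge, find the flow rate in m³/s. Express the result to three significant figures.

Swamee-Jain (Type II): Q = -0.965·√(gD⁵h_f/L)·ln[ε/(3.7D) + √(3.17ν²L/(gD³h_f))]
√(gD⁵h_f/L) = √(9.81·0.391⁵·33.6/1200) = 0.05010
ε/(3.7D) = 1.94×10^-4; √(3.17ν²L/(gD³h_f)) = 6.98×10^-6
Q = -0.965·0.05010·ln(2.005×10^-4) = 0.4117 m³/s
Check: V = 3.43 m/s, Re = 2.67×10^6, f = 0.01834, h_f = 33.7 m ≈ 33.6 m ✓

Q ≈ 0.412 m³/s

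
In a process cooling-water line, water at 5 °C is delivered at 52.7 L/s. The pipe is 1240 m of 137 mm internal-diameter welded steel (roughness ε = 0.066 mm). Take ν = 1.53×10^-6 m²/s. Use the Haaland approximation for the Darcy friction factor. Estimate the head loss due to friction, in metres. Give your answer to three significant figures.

V = 4Q/(πD²) = 4·0.0527/(π·0.137²) = 3.575 m/s
Re = VD/ν = 3.575·0.137/1.53×10^-6 = 3.20×10^5 → turbulent
ε/D = 0.066/137 = 4.82×10^-4
Haaland: f = 0.01789
h_f = f(L/D)V²/(2g) = 0.01789·(1240/0.137)·3.575²/(2·9.81) = 105.5 m

h_f ≈ 105 m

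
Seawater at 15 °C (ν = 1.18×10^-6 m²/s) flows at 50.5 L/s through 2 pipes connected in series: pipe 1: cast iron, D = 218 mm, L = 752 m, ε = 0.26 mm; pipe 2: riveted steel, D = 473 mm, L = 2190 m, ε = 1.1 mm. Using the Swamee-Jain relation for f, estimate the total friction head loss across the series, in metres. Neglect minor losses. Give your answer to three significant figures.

Pipe 1: V = 1.353 m/s, Re = 2.50×10^5, ε/D = 0.00119, f = 0.02168, h_1 = f(L/D)V²/2g = 6.977 m
Pipe 2: V = 0.2874 m/s, Re = 1.15×10^5, ε/D = 0.00233, f = 0.02596, h_2 = f(L/D)V²/2g = 0.5060 m
Series → Q common, losses add: H = Σh = 7.483 m

H ≈ 7.48 m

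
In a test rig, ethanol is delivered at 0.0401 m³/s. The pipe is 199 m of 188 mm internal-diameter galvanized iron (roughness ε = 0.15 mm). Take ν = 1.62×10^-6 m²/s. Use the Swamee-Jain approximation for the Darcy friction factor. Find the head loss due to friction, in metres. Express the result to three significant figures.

h_f ≈ 2.32 m

V = 4Q/(πD²) = 4·0.0401/(π·0.188²) = 1.445 m/s
Re = VD/ν = 1.445·0.188/1.62×10^-6 = 1.68×10^5 → turbulent
ε/D = 0.15/188 = 7.98×10^-4
Swamee-Jain: f = 0.02062
h_f = f(L/D)V²/(2g) = 0.02062·(199/0.188)·1.445²/(2·9.81) = 2.322 m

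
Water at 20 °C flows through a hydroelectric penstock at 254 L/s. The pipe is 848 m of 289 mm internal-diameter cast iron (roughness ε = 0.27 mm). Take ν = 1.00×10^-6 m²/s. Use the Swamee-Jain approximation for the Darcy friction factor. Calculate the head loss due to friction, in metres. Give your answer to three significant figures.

h_f ≈ 44.1 m

V = 4Q/(πD²) = 4·0.254/(π·0.289²) = 3.872 m/s
Re = VD/ν = 3.872·0.289/1.00×10^-6 = 1.12×10^6 → turbulent
ε/D = 0.27/289 = 9.34×10^-4
Swamee-Jain: f = 0.01969
h_f = f(L/D)V²/(2g) = 0.01969·(848/0.289)·3.872²/(2·9.81) = 44.14 m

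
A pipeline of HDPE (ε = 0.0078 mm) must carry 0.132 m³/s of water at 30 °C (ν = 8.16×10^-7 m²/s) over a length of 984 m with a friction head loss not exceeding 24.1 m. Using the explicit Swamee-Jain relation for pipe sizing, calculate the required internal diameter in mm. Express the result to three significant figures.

D ≈ 239 mm

Swamee-Jain (Type III): D = 0.66·[ε^1.25·(LQ²/(gh_f))^4.75 + ν·Q^9.4·(L/(gh_f))^5.2]^0.04
LQ²/(gh_f) = 0.07252; L/(gh_f) = 4.162
Term 1 = ε^1.25·(…)^4.75 = 1.59×10^-12; Term 2 = ν·Q^9.4·(…)^5.2 = 7.34×10^-12
D = 0.66·(1.59×10^-12 + 7.34×10^-12)^0.04 = 0.2385 m = 239 mm
Check: V = 2.95 m/s, Re = 8.63×10^5, f = 0.01259, h_f = 23.1 m ≈ 24.1 m ✓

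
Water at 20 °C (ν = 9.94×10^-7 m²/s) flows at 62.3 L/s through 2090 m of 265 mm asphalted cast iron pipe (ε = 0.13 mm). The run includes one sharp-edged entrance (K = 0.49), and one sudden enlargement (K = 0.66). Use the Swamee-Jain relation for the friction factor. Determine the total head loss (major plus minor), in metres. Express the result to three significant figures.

V = 4Q/(πD²) = 1.130 m/s; V²/2g = 0.06503 m
Re = 3.01×10^5, ε/D = 4.91×10^-4 → f = 0.01827 (Swamee-Jain)
Major: h_f = f(L/D)·V²/2g = 0.01827·7887·0.06503 = 9.370 m
Minor: ΣK = 1.15; h_m = ΣK·V²/2g = 0.07478 m
Total H_L = 9.370 + 0.07478 = 9.445 m

H_L ≈ 9.44 m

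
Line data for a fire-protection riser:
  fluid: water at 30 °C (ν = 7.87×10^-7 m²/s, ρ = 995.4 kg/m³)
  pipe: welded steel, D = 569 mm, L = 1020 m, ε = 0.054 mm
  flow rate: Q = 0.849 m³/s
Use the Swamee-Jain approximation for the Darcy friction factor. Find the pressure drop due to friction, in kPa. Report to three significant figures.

Δp ≈ 126 kPa

V = 4Q/(πD²) = 4·0.849/(π·0.569²) = 3.339 m/s
Re = VD/ν = 3.339·0.569/7.87×10^-7 = 2.41×10^6 → turbulent
ε/D = 0.054/569 = 9.49×10^-5
Swamee-Jain: f = 0.01266
h_f = f(L/D)V²/(2g) = 0.01266·(1020/0.569)·3.339²/(2·9.81) = 12.89 m
Δp = ρg·h_f = 995.4·9.81·12.89 = 125.9 kPa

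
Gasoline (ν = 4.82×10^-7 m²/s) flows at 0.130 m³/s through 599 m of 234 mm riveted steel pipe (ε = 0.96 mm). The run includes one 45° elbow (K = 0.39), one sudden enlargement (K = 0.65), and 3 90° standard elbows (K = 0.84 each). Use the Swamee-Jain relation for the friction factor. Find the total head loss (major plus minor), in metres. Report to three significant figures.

H_L ≈ 35.9 m

V = 4Q/(πD²) = 3.023 m/s; V²/2g = 0.4657 m
Re = 1.47×10^6, ε/D = 0.00410 → f = 0.02875 (Swamee-Jain)
Major: h_f = f(L/D)·V²/2g = 0.02875·2560·0.4657 = 34.28 m
Minor: ΣK = 3.56; h_m = ΣK·V²/2g = 1.658 m
Total H_L = 34.28 + 1.658 = 35.93 m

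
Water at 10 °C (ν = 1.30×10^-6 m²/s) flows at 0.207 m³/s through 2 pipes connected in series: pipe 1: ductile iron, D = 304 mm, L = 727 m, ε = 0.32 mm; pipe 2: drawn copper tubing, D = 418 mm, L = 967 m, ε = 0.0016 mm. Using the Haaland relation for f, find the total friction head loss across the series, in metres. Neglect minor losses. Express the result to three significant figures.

Pipe 1: V = 2.852 m/s, Re = 6.67×10^5, ε/D = 0.00105, f = 0.02030, h_1 = f(L/D)V²/2g = 20.13 m
Pipe 2: V = 1.508 m/s, Re = 4.85×10^5, ε/D = 3.83×10^-6, f = 0.01318, h_2 = f(L/D)V²/2g = 3.535 m
Series → Q common, losses add: H = Σh = 23.66 m

H ≈ 23.7 m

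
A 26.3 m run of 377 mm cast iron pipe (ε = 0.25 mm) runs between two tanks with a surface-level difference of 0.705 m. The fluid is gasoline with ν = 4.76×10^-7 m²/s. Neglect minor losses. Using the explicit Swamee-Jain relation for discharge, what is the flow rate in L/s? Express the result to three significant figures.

Q ≈ 371 L/s

Swamee-Jain (Type II): Q = -0.965·√(gD⁵h_f/L)·ln[ε/(3.7D) + √(3.17ν²L/(gD³h_f))]
√(gD⁵h_f/L) = √(9.81·0.377⁵·0.705/26.3) = 0.04475
ε/(3.7D) = 1.79×10^-4; √(3.17ν²L/(gD³h_f)) = 7.14×10^-6
Q = -0.965·0.04475·ln(1.864×10^-4) = 0.3709 m³/s
Check: V = 3.32 m/s, Re = 2.63×10^6, f = 0.01803, h_f = 0.707 m ≈ 0.705 m ✓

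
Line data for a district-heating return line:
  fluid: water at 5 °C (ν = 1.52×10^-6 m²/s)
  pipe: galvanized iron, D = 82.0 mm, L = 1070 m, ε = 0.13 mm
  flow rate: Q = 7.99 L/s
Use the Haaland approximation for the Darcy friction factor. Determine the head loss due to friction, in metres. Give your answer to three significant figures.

V = 4Q/(πD²) = 4·0.00799/(π·0.0820²) = 1.513 m/s
Re = VD/ν = 1.513·0.0820/1.52×10^-6 = 8.16×10^4 → turbulent
ε/D = 0.13/82.0 = 0.00159
Haaland: f = 0.02417
h_f = f(L/D)V²/(2g) = 0.02417·(1070/0.0820)·1.513²/(2·9.81) = 36.80 m

h_f ≈ 36.8 m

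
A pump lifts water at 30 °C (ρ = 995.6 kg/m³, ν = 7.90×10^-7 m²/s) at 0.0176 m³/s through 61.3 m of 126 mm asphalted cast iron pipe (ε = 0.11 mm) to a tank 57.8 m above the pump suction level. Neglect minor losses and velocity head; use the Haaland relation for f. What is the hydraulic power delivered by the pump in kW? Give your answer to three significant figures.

V = 4Q/(πD²) = 1.412 m/s; Re = 2.25×10^5; ε/D = 8.73×10^-4; f = 0.02025
h_f = f(L/D)V²/2g = 1.001 m
Total head H = z + h_f = 57.8 + 1.001 = 58.80 m
P_hyd = ρgQH = 995.6·9.81·0.0176·58.80 = 10.11 kW

P_hyd ≈ 10.1 kW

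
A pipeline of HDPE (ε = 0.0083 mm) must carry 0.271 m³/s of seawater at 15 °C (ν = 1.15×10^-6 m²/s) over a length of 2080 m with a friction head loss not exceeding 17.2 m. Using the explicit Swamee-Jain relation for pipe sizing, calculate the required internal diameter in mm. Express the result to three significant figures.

Swamee-Jain (Type III): D = 0.66·[ε^1.25·(LQ²/(gh_f))^4.75 + ν·Q^9.4·(L/(gh_f))^5.2]^0.04
LQ²/(gh_f) = 0.9053; L/(gh_f) = 12.33
Term 1 = ε^1.25·(…)^4.75 = 2.78×10^-7; Term 2 = ν·Q^9.4·(…)^5.2 = 2.53×10^-6
D = 0.66·(2.78×10^-7 + 2.53×10^-6)^0.04 = 0.3958 m = 396 mm
Check: V = 2.20 m/s, Re = 7.58×10^5, f = 0.01259, h_f = 16.4 m ≈ 17.2 m ✓

D ≈ 396 mm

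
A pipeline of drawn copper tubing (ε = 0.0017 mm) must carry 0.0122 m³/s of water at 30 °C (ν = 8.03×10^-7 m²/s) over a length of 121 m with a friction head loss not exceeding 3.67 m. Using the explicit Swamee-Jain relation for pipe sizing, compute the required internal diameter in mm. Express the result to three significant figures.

D ≈ 92.5 mm

Swamee-Jain (Type III): D = 0.66·[ε^1.25·(LQ²/(gh_f))^4.75 + ν·Q^9.4·(L/(gh_f))^5.2]^0.04
LQ²/(gh_f) = 5.002×10^-4; L/(gh_f) = 3.361
Term 1 = ε^1.25·(…)^4.75 = 1.29×10^-23; Term 2 = ν·Q^9.4·(…)^5.2 = 4.51×10^-22
D = 0.66·(1.29×10^-23 + 4.51×10^-22)^0.04 = 0.09251 m = 92.5 mm
Check: V = 1.82 m/s, Re = 2.09×10^5, f = 0.01557, h_f = 3.42 m ≈ 3.67 m ✓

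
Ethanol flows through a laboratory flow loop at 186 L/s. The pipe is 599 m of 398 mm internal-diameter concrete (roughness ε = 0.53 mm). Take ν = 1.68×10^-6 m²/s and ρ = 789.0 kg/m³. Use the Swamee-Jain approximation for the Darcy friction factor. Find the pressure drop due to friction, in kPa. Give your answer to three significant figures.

V = 4Q/(πD²) = 4·0.186/(π·0.398²) = 1.495 m/s
Re = VD/ν = 1.495·0.398/1.68×10^-6 = 3.54×10^5 → turbulent
ε/D = 0.53/398 = 0.00133
Swamee-Jain: f = 0.02190
h_f = f(L/D)V²/(2g) = 0.02190·(599/0.398)·1.495²/(2·9.81) = 3.755 m
Δp = ρg·h_f = 789.0·9.81·3.755 = 29.06 kPa

Δp ≈ 29.1 kPa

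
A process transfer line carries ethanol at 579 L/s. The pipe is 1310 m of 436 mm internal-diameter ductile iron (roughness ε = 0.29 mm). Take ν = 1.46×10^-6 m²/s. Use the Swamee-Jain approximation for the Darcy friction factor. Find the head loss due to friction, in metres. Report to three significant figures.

h_f ≈ 42.1 m

V = 4Q/(πD²) = 4·0.579/(π·0.436²) = 3.878 m/s
Re = VD/ν = 3.878·0.436/1.46×10^-6 = 1.16×10^6 → turbulent
ε/D = 0.29/436 = 6.65×10^-4
Swamee-Jain: f = 0.01827
h_f = f(L/D)V²/(2g) = 0.01827·(1310/0.436)·3.878²/(2·9.81) = 42.07 m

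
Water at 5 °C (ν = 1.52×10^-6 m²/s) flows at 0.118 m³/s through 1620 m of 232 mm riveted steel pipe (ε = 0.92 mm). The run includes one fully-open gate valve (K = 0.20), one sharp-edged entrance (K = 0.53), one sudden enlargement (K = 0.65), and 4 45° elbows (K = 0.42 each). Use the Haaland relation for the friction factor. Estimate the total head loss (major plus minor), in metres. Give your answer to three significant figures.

V = 4Q/(πD²) = 2.791 m/s; V²/2g = 0.3971 m
Re = 4.26×10^5, ε/D = 0.00397 → f = 0.02864 (Haaland)
Major: h_f = f(L/D)·V²/2g = 0.02864·6983·0.3971 = 79.42 m
Minor: ΣK = 3.06; h_m = ΣK·V²/2g = 1.215 m
Total H_L = 79.42 + 1.215 = 80.63 m

H_L ≈ 80.6 m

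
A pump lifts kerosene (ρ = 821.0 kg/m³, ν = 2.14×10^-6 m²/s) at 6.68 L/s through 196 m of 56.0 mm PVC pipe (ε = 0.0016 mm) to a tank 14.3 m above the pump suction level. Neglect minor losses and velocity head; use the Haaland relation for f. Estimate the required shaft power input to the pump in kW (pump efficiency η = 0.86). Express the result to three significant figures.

P_shaft ≈ 2.48 kW

V = 4Q/(πD²) = 2.712 m/s; Re = 7.10×10^4; ε/D = 2.86×10^-5; f = 0.01926
h_f = f(L/D)V²/2g = 25.28 m
Total head H = z + h_f = 14.3 + 25.28 = 39.58 m
P_hyd = ρgQH = 821.0·9.81·0.00668·39.58 = 2.129 kW
P_shaft = P_hyd/η = 2.129/0.86 = 2.476 kW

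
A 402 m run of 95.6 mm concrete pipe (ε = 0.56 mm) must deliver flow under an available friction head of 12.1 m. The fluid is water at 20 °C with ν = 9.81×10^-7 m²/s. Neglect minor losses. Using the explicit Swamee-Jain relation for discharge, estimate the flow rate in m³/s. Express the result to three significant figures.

Swamee-Jain (Type II): Q = -0.965·√(gD⁵h_f/L)·ln[ε/(3.7D) + √(3.17ν²L/(gD³h_f))]
√(gD⁵h_f/L) = √(9.81·0.0956⁵·12.1/402) = 0.001536
ε/(3.7D) = 0.00158; √(3.17ν²L/(gD³h_f)) = 1.09×10^-4
Q = -0.965·0.001536·ln(0.001692) = 0.009457 m³/s
Check: V = 1.32 m/s, Re = 1.28×10^5, f = 0.03276, h_f = 12.2 m ≈ 12.1 m ✓

Q ≈ 0.00946 m³/s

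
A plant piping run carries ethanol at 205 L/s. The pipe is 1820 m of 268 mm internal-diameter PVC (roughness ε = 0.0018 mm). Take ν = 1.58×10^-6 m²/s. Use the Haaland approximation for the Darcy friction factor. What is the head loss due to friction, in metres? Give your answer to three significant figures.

V = 4Q/(πD²) = 4·0.205/(π·0.268²) = 3.634 m/s
Re = VD/ν = 3.634·0.268/1.58×10^-6 = 6.16×10^5 → turbulent
ε/D = 0.0018/268 = 6.72×10^-6
Haaland: f = 0.01267
h_f = f(L/D)V²/(2g) = 0.01267·(1820/0.268)·3.634²/(2·9.81) = 57.93 m

h_f ≈ 57.9 m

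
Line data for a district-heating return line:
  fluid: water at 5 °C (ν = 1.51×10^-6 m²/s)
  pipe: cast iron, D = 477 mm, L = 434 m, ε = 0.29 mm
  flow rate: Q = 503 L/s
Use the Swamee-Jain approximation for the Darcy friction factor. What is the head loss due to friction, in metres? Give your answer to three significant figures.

V = 4Q/(πD²) = 4·0.503/(π·0.477²) = 2.815 m/s
Re = VD/ν = 2.815·0.477/1.51×10^-6 = 8.89×10^5 → turbulent
ε/D = 0.29/477 = 6.08×10^-4
Swamee-Jain: f = 0.01805
h_f = f(L/D)V²/(2g) = 0.01805·(434/0.477)·2.815²/(2·9.81) = 6.631 m

h_f ≈ 6.63 m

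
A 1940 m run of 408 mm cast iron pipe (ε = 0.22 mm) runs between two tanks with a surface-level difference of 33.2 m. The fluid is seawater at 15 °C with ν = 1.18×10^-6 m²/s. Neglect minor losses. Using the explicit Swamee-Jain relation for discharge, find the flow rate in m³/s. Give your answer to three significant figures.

Q ≈ 0.366 m³/s

Swamee-Jain (Type II): Q = -0.965·√(gD⁵h_f/L)·ln[ε/(3.7D) + √(3.17ν²L/(gD³h_f))]
√(gD⁵h_f/L) = √(9.81·0.408⁵·33.2/1940) = 0.04357
ε/(3.7D) = 1.46×10^-4; √(3.17ν²L/(gD³h_f)) = 1.97×10^-5
Q = -0.965·0.04357·ln(1.654×10^-4) = 0.3661 m³/s
Check: V = 2.80 m/s, Re = 9.68×10^5, f = 0.01758, h_f = 33.4 m ≈ 33.2 m ✓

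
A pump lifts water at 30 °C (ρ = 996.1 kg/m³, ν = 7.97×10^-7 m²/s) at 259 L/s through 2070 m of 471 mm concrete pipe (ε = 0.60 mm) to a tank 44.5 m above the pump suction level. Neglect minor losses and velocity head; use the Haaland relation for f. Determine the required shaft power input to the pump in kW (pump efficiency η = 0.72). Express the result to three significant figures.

P_shaft ≈ 193 kW

V = 4Q/(πD²) = 1.487 m/s; Re = 8.78×10^5; ε/D = 0.00127; f = 0.02114
h_f = f(L/D)V²/2g = 10.46 m
Total head H = z + h_f = 44.5 + 10.46 = 54.96 m
P_hyd = ρgQH = 996.1·9.81·0.259·54.96 = 139.1 kW
P_shaft = P_hyd/η = 139.1/0.72 = 193.2 kW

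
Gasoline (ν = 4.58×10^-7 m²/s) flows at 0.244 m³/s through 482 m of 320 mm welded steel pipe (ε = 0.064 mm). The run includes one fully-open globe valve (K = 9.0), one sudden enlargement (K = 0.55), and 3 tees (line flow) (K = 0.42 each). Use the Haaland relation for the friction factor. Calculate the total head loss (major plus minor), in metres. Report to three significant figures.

H_L ≈ 15.1 m

V = 4Q/(πD²) = 3.034 m/s; V²/2g = 0.4691 m
Re = 2.12×10^6, ε/D = 2.00×10^-4 → f = 0.01418 (Haaland)
Major: h_f = f(L/D)·V²/2g = 0.01418·1506·0.4691 = 10.02 m
Minor: ΣK = 10.8; h_m = ΣK·V²/2g = 5.071 m
Total H_L = 10.02 + 5.071 = 15.09 m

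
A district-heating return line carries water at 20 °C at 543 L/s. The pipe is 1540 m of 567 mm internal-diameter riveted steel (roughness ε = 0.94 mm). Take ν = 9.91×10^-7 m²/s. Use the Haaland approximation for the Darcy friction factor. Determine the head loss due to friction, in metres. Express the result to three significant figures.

h_f ≈ 14.4 m

V = 4Q/(πD²) = 4·0.543/(π·0.567²) = 2.151 m/s
Re = VD/ν = 2.151·0.567/9.91×10^-7 = 1.23×10^6 → turbulent
ε/D = 0.94/567 = 0.00166
Haaland: f = 0.02249
h_f = f(L/D)V²/(2g) = 0.02249·(1540/0.567)·2.151²/(2·9.81) = 14.40 m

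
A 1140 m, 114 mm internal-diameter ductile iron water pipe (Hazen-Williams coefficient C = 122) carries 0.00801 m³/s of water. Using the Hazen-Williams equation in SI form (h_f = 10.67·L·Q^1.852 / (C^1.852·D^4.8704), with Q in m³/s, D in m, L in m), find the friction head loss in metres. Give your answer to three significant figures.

h_f ≈ 8.55 m

h_f = 10.67·1140·0.00801^1.852 / (122^1.852·0.114^4.8704) = 8.549 m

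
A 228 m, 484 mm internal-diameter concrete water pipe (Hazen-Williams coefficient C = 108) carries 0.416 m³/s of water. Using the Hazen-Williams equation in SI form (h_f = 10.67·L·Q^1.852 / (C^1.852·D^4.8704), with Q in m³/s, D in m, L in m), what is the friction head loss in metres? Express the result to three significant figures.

h_f ≈ 2.82 m

h_f = 10.67·228·0.416^1.852 / (108^1.852·0.484^4.8704) = 2.816 m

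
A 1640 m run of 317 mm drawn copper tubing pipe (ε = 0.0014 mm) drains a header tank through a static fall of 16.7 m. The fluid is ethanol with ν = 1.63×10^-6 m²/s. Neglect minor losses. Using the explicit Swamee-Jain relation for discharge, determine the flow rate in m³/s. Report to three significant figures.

Swamee-Jain (Type II): Q = -0.965·√(gD⁵h_f/L)·ln[ε/(3.7D) + √(3.17ν²L/(gD³h_f))]
√(gD⁵h_f/L) = √(9.81·0.317⁵·16.7/1640) = 0.01788
ε/(3.7D) = 1.19×10^-6; √(3.17ν²L/(gD³h_f)) = 5.14×10^-5
Q = -0.965·0.01788·ln(5.264×10^-5) = 0.1700 m³/s
Check: V = 2.15 m/s, Re = 4.19×10^5, f = 0.01358, h_f = 16.6 m ≈ 16.7 m ✓

Q ≈ 0.170 m³/s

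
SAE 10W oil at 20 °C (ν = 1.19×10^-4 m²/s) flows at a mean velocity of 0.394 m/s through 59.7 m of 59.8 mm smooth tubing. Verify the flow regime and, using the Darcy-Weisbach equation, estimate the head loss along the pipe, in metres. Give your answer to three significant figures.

Re = VD/ν = 0.394·0.05980/1.19×10^-4 = 198 → laminar (Re < 2300)
f = 64/Re = 0.3232
h_f = f(L/D)V²/(2g) = 0.3232·(59.7/0.05980)·0.394²/(2·9.81) = 2.553 m

h_f ≈ 2.55 m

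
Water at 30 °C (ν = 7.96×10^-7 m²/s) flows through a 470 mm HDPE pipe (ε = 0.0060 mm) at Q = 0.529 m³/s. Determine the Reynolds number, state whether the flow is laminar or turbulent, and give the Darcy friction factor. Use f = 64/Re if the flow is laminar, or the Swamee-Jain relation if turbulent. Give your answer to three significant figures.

Re ≈ 1.80×10^6; turbulent; f ≈ 0.0110

V = 4Q/(πD²) = 3.049 m/s
Re = VD/ν = 3.049·0.470/7.96×10^-7 = 1.80×10^6
Re > 4000 → turbulent; ε/D = 1.28×10^-5
Swamee-Jain: f = 0.01098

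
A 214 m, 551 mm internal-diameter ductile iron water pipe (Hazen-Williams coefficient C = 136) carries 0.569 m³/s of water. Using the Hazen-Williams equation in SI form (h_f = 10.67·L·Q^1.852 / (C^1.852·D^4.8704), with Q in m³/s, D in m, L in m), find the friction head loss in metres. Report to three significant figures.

h_f = 10.67·214·0.569^1.852 / (136^1.852·0.551^4.8704) = 1.638 m

h_f ≈ 1.64 m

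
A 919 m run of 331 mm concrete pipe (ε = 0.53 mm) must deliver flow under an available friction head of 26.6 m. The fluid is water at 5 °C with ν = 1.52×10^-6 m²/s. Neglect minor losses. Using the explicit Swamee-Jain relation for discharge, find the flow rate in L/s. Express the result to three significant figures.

Q ≈ 249 L/s

Swamee-Jain (Type II): Q = -0.965·√(gD⁵h_f/L)·ln[ε/(3.7D) + √(3.17ν²L/(gD³h_f))]
√(gD⁵h_f/L) = √(9.81·0.331⁵·26.6/919) = 0.03359
ε/(3.7D) = 4.33×10^-4; √(3.17ν²L/(gD³h_f)) = 2.67×10^-5
Q = -0.965·0.03359·ln(4.594×10^-4) = 0.2491 m³/s
Check: V = 2.89 m/s, Re = 6.30×10^5, f = 0.02254, h_f = 26.7 m ≈ 26.6 m ✓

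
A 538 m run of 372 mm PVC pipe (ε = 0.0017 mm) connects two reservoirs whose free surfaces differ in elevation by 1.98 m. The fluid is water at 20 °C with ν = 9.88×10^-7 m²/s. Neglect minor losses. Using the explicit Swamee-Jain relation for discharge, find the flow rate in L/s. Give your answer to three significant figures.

Q ≈ 156 L/s

Swamee-Jain (Type II): Q = -0.965·√(gD⁵h_f/L)·ln[ε/(3.7D) + √(3.17ν²L/(gD³h_f))]
√(gD⁵h_f/L) = √(9.81·0.372⁵·1.98/538) = 0.01604
ε/(3.7D) = 1.24×10^-6; √(3.17ν²L/(gD³h_f)) = 4.08×10^-5
Q = -0.965·0.01604·ln(4.204×10^-5) = 0.1560 m³/s
Check: V = 1.43 m/s, Re = 5.40×10^5, f = 0.01299, h_f = 1.97 m ≈ 1.98 m ✓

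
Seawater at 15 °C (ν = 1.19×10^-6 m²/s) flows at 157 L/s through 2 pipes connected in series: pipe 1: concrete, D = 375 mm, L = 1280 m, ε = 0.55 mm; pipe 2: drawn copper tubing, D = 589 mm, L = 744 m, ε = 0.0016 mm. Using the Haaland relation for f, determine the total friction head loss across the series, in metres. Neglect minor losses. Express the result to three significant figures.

Pipe 1: V = 1.422 m/s, Re = 4.48×10^5, ε/D = 0.00147, f = 0.02209, h_1 = f(L/D)V²/2g = 7.766 m
Pipe 2: V = 0.5762 m/s, Re = 2.85×10^5, ε/D = 2.72×10^-6, f = 0.01450, h_2 = f(L/D)V²/2g = 0.3100 m
Series → Q common, losses add: H = Σh = 8.076 m

H ≈ 8.08 m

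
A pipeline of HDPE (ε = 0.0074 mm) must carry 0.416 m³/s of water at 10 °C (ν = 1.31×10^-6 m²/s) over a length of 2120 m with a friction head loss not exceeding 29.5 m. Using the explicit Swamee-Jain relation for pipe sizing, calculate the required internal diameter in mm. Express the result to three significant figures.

D ≈ 419 mm

Swamee-Jain (Type III): D = 0.66·[ε^1.25·(LQ²/(gh_f))^4.75 + ν·Q^9.4·(L/(gh_f))^5.2]^0.04
LQ²/(gh_f) = 1.268; L/(gh_f) = 7.326
Term 1 = ε^1.25·(…)^4.75 = 1.19×10^-6; Term 2 = ν·Q^9.4·(…)^5.2 = 1.08×10^-5
D = 0.66·(1.19×10^-6 + 1.08×10^-5)^0.04 = 0.4195 m = 419 mm
Check: V = 3.01 m/s, Re = 9.64×10^5, f = 0.01209, h_f = 28.2 m ≈ 29.5 m ✓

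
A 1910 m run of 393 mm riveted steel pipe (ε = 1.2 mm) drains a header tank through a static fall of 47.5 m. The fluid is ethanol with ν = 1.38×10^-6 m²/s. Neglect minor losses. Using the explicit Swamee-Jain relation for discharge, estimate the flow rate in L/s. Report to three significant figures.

Swamee-Jain (Type II): Q = -0.965·√(gD⁵h_f/L)·ln[ε/(3.7D) + √(3.17ν²L/(gD³h_f))]
√(gD⁵h_f/L) = √(9.81·0.393⁵·47.5/1910) = 0.04782
ε/(3.7D) = 8.25×10^-4; √(3.17ν²L/(gD³h_f)) = 2.02×10^-5
Q = -0.965·0.04782·ln(8.454×10^-4) = 0.3265 m³/s
Check: V = 2.69 m/s, Re = 7.67×10^5, f = 0.02655, h_f = 47.7 m ≈ 47.5 m ✓

Q ≈ 327 L/s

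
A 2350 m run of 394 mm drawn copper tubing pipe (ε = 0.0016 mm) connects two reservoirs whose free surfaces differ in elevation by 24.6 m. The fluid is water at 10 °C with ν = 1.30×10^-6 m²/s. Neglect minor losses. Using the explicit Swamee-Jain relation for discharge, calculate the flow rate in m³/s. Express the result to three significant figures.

Q ≈ 0.314 m³/s

Swamee-Jain (Type II): Q = -0.965·√(gD⁵h_f/L)·ln[ε/(3.7D) + √(3.17ν²L/(gD³h_f))]
√(gD⁵h_f/L) = √(9.81·0.394⁵·24.6/2350) = 0.03123
ε/(3.7D) = 1.10×10^-6; √(3.17ν²L/(gD³h_f)) = 2.92×10^-5
Q = -0.965·0.03123·ln(3.030×10^-5) = 0.3135 m³/s
Check: V = 2.57 m/s, Re = 7.79×10^5, f = 0.01220, h_f = 24.5 m ≈ 24.6 m ✓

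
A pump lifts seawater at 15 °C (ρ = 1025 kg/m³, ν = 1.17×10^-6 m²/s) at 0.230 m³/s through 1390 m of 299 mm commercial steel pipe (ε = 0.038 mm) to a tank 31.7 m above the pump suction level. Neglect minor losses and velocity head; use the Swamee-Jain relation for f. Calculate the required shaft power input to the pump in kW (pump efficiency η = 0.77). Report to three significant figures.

P_shaft ≈ 203 kW

V = 4Q/(πD²) = 3.276 m/s; Re = 8.37×10^5; ε/D = 1.27×10^-4; f = 0.01408
h_f = f(L/D)V²/2g = 35.80 m
Total head H = z + h_f = 31.7 + 35.80 = 67.50 m
P_hyd = ρgQH = 1025·9.81·0.230·67.50 = 156.1 kW
P_shaft = P_hyd/η = 156.1/0.77 = 202.7 kW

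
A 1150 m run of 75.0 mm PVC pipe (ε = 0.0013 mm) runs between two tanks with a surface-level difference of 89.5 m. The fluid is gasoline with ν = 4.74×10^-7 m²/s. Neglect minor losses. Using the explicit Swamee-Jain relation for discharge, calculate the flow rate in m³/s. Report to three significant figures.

Q ≈ 0.0128 m³/s

Swamee-Jain (Type II): Q = -0.965·√(gD⁵h_f/L)·ln[ε/(3.7D) + √(3.17ν²L/(gD³h_f))]
√(gD⁵h_f/L) = √(9.81·0.0750⁵·89.5/1150) = 0.001346
ε/(3.7D) = 4.68×10^-6; √(3.17ν²L/(gD³h_f)) = 4.70×10^-5
Q = -0.965·0.001346·ln(5.171×10^-5) = 0.01282 m³/s
Check: V = 2.90 m/s, Re = 4.59×10^5, f = 0.01355, h_f = 89.2 m ≈ 89.5 m ✓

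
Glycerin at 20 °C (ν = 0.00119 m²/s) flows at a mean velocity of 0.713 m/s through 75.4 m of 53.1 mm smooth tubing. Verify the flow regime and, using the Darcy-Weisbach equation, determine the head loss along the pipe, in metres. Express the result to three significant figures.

Re = VD/ν = 0.713·0.05310/0.00119 = 31.8 → laminar (Re < 2300)
f = 64/Re = 2.012
h_f = f(L/D)V²/(2g) = 2.012·(75.4/0.05310)·0.713²/(2·9.81) = 74.01 m

h_f ≈ 74.0 m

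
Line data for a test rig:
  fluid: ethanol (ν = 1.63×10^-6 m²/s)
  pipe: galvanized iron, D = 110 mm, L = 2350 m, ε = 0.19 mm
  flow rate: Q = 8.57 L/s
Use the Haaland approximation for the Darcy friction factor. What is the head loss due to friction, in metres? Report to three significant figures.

h_f ≈ 22.3 m

V = 4Q/(πD²) = 4·0.00857/(π·0.110²) = 0.9018 m/s
Re = VD/ν = 0.9018·0.110/1.63×10^-6 = 6.09×10^4 → turbulent
ε/D = 0.19/110 = 0.00173
Haaland: f = 0.02515
h_f = f(L/D)V²/(2g) = 0.02515·(2350/0.110)·0.9018²/(2·9.81) = 22.27 m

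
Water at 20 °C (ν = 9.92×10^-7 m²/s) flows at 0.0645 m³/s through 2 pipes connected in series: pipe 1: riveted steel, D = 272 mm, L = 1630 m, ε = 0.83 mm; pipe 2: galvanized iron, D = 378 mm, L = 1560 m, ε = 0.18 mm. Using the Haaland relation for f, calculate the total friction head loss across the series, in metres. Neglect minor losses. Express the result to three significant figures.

Pipe 1: V = 1.110 m/s, Re = 3.04×10^5, ε/D = 0.00305, f = 0.02674, h_1 = f(L/D)V²/2g = 10.06 m
Pipe 2: V = 0.5748 m/s, Re = 2.19×10^5, ε/D = 4.76×10^-4, f = 0.01837, h_2 = f(L/D)V²/2g = 1.276 m
Series → Q common, losses add: H = Σh = 11.34 m

H ≈ 11.3 m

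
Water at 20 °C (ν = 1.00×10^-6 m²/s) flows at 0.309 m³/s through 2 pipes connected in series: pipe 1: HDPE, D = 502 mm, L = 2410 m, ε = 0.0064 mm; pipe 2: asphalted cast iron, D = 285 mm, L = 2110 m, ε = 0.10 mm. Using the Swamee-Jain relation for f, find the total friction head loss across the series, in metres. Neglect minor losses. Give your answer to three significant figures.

H ≈ 149 m

Pipe 1: V = 1.561 m/s, Re = 7.84×10^5, ε/D = 1.27×10^-5, f = 0.01237, h_1 = f(L/D)V²/2g = 7.375 m
Pipe 2: V = 4.844 m/s, Re = 1.38×10^6, ε/D = 3.51×10^-4, f = 0.01601, h_2 = f(L/D)V²/2g = 141.8 m
Series → Q common, losses add: H = Σh = 149.2 m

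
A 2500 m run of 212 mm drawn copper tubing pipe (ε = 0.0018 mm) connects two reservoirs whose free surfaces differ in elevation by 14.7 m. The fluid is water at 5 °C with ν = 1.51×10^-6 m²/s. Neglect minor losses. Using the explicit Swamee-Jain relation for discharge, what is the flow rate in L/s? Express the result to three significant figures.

Swamee-Jain (Type II): Q = -0.965·√(gD⁵h_f/L)·ln[ε/(3.7D) + √(3.17ν²L/(gD³h_f))]
√(gD⁵h_f/L) = √(9.81·0.212⁵·14.7/2500) = 0.004970
ε/(3.7D) = 2.29×10^-6; √(3.17ν²L/(gD³h_f)) = 1.15×10^-4
Q = -0.965·0.004970·ln(1.170×10^-4) = 0.04342 m³/s
Check: V = 1.23 m/s, Re = 1.73×10^5, f = 0.01606, h_f = 14.6 m ≈ 14.7 m ✓

Q ≈ 43.4 L/s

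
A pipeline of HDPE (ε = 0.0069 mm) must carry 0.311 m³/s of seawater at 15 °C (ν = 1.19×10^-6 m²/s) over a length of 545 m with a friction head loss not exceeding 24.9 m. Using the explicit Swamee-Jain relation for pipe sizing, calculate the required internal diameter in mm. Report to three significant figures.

D ≈ 293 mm

Swamee-Jain (Type III): D = 0.66·[ε^1.25·(LQ²/(gh_f))^4.75 + ν·Q^9.4·(L/(gh_f))^5.2]^0.04
LQ²/(gh_f) = 0.2158; L/(gh_f) = 2.231
Term 1 = ε^1.25·(…)^4.75 = 2.43×10^-10; Term 2 = ν·Q^9.4·(…)^5.2 = 1.32×10^-9
D = 0.66·(2.43×10^-10 + 1.32×10^-9)^0.04 = 0.2933 m = 293 mm
Check: V = 4.60 m/s, Re = 1.13×10^6, f = 0.01196, h_f = 24.0 m ≈ 24.9 m ✓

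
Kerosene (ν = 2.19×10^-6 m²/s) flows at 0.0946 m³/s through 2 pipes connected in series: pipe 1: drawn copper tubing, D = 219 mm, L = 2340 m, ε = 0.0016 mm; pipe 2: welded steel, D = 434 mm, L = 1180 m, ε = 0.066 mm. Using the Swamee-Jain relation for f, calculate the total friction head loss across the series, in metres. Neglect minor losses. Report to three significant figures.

H ≈ 52.3 m

Pipe 1: V = 2.511 m/s, Re = 2.51×10^5, ε/D = 7.31×10^-6, f = 0.01494, h_1 = f(L/D)V²/2g = 51.32 m
Pipe 2: V = 0.6395 m/s, Re = 1.27×10^5, ε/D = 1.52×10^-4, f = 0.01800, h_2 = f(L/D)V²/2g = 1.020 m
Series → Q common, losses add: H = Σh = 52.34 m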